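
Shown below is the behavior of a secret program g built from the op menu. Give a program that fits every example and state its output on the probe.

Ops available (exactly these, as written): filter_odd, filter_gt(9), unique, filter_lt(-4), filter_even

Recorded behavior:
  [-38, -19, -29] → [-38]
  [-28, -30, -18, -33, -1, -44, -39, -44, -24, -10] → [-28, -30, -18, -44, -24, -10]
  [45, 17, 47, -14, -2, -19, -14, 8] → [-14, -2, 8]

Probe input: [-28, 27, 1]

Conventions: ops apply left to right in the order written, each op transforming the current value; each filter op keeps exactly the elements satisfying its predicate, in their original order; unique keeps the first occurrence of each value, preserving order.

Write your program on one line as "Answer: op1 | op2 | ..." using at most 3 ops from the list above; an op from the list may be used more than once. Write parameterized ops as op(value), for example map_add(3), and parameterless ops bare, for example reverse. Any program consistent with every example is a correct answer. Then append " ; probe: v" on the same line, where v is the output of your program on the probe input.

unique | filter_even ; probe: [-28]

Check, running the answer program on each example:
  [-38, -19, -29] -> [-38, -19, -29] -> [-38]
  [-28, -30, -18, -33, -1, -44, -39, -44, -24, -10] -> [-28, -30, -18, -33, -1, -44, -39, -24, -10] -> [-28, -30, -18, -44, -24, -10]
  [45, 17, 47, -14, -2, -19, -14, 8] -> [45, 17, 47, -14, -2, -19, 8] -> [-14, -2, 8]
  probe: [-28, 27, 1] -> [-28, 27, 1] -> [-28]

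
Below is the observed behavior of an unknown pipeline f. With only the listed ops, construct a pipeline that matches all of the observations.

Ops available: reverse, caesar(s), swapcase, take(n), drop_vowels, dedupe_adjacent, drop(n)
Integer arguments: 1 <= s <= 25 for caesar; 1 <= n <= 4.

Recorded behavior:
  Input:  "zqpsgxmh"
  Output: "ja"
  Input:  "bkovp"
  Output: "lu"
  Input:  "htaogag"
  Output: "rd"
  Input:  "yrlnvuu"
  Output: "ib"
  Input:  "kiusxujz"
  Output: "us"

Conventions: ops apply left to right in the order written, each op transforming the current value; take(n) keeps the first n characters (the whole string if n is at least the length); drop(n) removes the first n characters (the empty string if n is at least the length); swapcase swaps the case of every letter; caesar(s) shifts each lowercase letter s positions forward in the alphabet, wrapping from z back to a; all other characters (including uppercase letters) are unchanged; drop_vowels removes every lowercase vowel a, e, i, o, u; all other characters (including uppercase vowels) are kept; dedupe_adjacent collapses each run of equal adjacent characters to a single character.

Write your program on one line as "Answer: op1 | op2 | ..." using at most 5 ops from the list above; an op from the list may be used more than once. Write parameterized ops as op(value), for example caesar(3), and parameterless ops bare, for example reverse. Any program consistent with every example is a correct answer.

caesar(24) | dedupe_adjacent | caesar(16) | caesar(22) | take(2)

Check, running the answer program on each example:
  "zqpsgxmh" -> "xonqevkf" -> "xonqevkf" -> "nedgulav" -> "jazcqhwr" -> "ja"
  "bkovp" -> "zimtn" -> "zimtn" -> "pycjd" -> "luyfz" -> "lu"
  "htaogag" -> "frymeye" -> "frymeye" -> "vhocuou" -> "rdkyqkq" -> "rd"
  "yrlnvuu" -> "wpjltss" -> "wpjlts" -> "mfzbji" -> "ibvxfe" -> "ib"
  "kiusxujz" -> "igsqvshx" -> "igsqvshx" -> "ywiglixn" -> "usechetj" -> "us"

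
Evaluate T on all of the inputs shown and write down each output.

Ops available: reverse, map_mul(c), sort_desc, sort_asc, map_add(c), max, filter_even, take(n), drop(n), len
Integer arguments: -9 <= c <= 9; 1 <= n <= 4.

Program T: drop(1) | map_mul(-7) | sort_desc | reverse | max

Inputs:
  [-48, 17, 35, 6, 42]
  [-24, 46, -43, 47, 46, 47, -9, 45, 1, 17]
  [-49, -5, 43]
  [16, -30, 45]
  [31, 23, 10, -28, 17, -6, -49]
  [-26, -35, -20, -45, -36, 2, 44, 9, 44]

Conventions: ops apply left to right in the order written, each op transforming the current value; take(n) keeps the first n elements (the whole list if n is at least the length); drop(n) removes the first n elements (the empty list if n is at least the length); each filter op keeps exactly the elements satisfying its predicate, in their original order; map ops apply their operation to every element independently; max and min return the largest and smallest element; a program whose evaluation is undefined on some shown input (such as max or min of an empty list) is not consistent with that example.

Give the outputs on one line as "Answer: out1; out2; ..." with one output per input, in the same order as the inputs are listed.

-42; 301; 35; 210; 343; 315

Execution, op by op:
  [-48, 17, 35, 6, 42] -> [17, 35, 6, 42] -> [-119, -245, -42, -294] -> [-42, -119, -245, -294] -> [-294, -245, -119, -42] -> -42
  [-24, 46, -43, 47, 46, 47, -9, 45, 1, 17] -> [46, -43, 47, 46, 47, -9, 45, 1, 17] -> [-322, 301, -329, -322, -329, 63, -315, -7, -119] -> [301, 63, -7, -119, -315, -322, -322, -329, -329] -> [-329, -329, -322, -322, -315, -119, -7, 63, 301] -> 301
  [-49, -5, 43] -> [-5, 43] -> [35, -301] -> [35, -301] -> [-301, 35] -> 35
  [16, -30, 45] -> [-30, 45] -> [210, -315] -> [210, -315] -> [-315, 210] -> 210
  [31, 23, 10, -28, 17, -6, -49] -> [23, 10, -28, 17, -6, -49] -> [-161, -70, 196, -119, 42, 343] -> [343, 196, 42, -70, -119, -161] -> [-161, -119, -70, 42, 196, 343] -> 343
  [-26, -35, -20, -45, -36, 2, 44, 9, 44] -> [-35, -20, -45, -36, 2, 44, 9, 44] -> [245, 140, 315, 252, -14, -308, -63, -308] -> [315, 252, 245, 140, -14, -63, -308, -308] -> [-308, -308, -63, -14, 140, 245, 252, 315] -> 315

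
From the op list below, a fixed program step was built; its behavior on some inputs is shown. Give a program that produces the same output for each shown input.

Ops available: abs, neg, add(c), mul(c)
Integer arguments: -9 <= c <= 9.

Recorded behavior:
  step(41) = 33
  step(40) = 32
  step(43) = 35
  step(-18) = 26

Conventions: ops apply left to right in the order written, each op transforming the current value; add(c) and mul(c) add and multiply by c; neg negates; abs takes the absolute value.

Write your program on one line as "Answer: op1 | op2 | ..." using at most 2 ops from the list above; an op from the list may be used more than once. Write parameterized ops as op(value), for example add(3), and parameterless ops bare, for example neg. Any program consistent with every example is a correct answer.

add(-8) | abs

Check, running the answer program on each example:
  41 -> 33 -> 33
  40 -> 32 -> 32
  43 -> 35 -> 35
  -18 -> -26 -> 26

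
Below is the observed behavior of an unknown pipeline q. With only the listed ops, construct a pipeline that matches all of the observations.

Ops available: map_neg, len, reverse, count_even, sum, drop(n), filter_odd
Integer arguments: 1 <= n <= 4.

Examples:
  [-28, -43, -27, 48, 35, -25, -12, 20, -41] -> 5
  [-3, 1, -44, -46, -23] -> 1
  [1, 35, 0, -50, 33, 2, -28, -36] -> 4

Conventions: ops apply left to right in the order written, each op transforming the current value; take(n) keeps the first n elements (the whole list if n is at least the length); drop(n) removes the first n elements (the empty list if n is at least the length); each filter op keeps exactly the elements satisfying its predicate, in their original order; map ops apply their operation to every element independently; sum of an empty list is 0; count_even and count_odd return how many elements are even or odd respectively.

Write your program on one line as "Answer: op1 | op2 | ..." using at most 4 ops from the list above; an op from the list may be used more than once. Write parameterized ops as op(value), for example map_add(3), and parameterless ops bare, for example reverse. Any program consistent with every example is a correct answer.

reverse | drop(3) | drop(1) | len

Check, running the answer program on each example:
  [-28, -43, -27, 48, 35, -25, -12, 20, -41] -> [-41, 20, -12, -25, 35, 48, -27, -43, -28] -> [-25, 35, 48, -27, -43, -28] -> [35, 48, -27, -43, -28] -> 5
  [-3, 1, -44, -46, -23] -> [-23, -46, -44, 1, -3] -> [1, -3] -> [-3] -> 1
  [1, 35, 0, -50, 33, 2, -28, -36] -> [-36, -28, 2, 33, -50, 0, 35, 1] -> [33, -50, 0, 35, 1] -> [-50, 0, 35, 1] -> 4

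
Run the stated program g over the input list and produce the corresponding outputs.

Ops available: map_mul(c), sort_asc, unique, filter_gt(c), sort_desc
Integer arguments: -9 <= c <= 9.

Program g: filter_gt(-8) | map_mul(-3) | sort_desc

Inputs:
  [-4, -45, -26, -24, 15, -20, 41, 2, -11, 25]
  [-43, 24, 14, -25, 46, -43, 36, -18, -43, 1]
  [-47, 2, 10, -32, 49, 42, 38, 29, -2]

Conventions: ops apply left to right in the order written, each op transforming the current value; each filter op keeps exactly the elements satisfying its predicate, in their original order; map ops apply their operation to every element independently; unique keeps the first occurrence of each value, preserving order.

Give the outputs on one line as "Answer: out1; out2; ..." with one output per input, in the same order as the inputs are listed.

Execution, op by op:
  [-4, -45, -26, -24, 15, -20, 41, 2, -11, 25] -> [-4, 15, 41, 2, 25] -> [12, -45, -123, -6, -75] -> [12, -6, -45, -75, -123]
  [-43, 24, 14, -25, 46, -43, 36, -18, -43, 1] -> [24, 14, 46, 36, 1] -> [-72, -42, -138, -108, -3] -> [-3, -42, -72, -108, -138]
  [-47, 2, 10, -32, 49, 42, 38, 29, -2] -> [2, 10, 49, 42, 38, 29, -2] -> [-6, -30, -147, -126, -114, -87, 6] -> [6, -6, -30, -87, -114, -126, -147]

[12, -6, -45, -75, -123]; [-3, -42, -72, -108, -138]; [6, -6, -30, -87, -114, -126, -147]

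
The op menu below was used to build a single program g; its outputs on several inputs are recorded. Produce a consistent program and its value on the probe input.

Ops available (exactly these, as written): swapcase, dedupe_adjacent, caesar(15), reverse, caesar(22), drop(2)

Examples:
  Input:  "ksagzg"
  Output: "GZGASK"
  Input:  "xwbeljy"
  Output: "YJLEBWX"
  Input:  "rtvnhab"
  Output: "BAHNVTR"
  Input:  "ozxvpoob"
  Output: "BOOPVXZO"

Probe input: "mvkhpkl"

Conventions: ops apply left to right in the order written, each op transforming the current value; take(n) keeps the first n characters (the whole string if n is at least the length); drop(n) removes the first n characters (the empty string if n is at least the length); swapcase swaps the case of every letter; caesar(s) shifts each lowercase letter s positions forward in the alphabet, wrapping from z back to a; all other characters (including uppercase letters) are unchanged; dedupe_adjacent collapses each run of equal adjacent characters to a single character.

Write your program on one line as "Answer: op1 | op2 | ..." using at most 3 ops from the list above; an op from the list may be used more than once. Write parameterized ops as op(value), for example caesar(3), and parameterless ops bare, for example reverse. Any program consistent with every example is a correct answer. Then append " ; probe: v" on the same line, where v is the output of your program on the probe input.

reverse | swapcase ; probe: "LKPHKVM"

Check, running the answer program on each example:
  "ksagzg" -> "gzgask" -> "GZGASK"
  "xwbeljy" -> "yjlebwx" -> "YJLEBWX"
  "rtvnhab" -> "bahnvtr" -> "BAHNVTR"
  "ozxvpoob" -> "boopvxzo" -> "BOOPVXZO"
  probe: "mvkhpkl" -> "lkphkvm" -> "LKPHKVM"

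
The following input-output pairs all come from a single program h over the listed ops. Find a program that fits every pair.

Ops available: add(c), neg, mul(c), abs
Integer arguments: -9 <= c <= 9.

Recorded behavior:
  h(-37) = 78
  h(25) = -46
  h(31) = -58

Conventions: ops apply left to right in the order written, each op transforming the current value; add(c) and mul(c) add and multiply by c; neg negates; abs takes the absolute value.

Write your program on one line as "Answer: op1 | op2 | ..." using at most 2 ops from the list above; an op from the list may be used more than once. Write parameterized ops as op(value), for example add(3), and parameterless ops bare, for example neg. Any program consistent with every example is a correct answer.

mul(-2) | add(4)

Check, running the answer program on each example:
  -37 -> 74 -> 78
  25 -> -50 -> -46
  31 -> -62 -> -58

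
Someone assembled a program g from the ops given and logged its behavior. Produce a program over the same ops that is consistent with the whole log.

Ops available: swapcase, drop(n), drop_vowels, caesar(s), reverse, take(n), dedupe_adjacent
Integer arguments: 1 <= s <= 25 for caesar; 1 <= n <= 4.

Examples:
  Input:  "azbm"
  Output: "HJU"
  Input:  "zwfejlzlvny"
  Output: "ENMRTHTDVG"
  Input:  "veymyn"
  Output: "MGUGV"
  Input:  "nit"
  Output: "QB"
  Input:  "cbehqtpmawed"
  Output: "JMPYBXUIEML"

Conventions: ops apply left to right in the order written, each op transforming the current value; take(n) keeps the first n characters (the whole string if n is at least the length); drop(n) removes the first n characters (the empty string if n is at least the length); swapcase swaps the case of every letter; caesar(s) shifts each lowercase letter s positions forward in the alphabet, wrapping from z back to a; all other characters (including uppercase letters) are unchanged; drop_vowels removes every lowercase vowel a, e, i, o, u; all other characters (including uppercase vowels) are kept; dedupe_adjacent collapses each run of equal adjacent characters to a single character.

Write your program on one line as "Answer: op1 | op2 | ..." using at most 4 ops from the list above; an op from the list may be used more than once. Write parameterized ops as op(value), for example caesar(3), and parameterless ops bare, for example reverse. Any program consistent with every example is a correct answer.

drop(1) | caesar(8) | swapcase

Check, running the answer program on each example:
  "azbm" -> "zbm" -> "hju" -> "HJU"
  "zwfejlzlvny" -> "wfejlzlvny" -> "enmrthtdvg" -> "ENMRTHTDVG"
  "veymyn" -> "eymyn" -> "mgugv" -> "MGUGV"
  "nit" -> "it" -> "qb" -> "QB"
  "cbehqtpmawed" -> "behqtpmawed" -> "jmpybxuieml" -> "JMPYBXUIEML"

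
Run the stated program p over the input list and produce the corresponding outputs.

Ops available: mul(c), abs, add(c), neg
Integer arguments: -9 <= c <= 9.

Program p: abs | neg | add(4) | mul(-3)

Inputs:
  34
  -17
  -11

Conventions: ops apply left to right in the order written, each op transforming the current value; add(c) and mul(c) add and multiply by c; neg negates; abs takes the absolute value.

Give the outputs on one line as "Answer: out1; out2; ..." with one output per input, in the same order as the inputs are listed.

Execution, op by op:
  34 -> 34 -> -34 -> -30 -> 90
  -17 -> 17 -> -17 -> -13 -> 39
  -11 -> 11 -> -11 -> -7 -> 21

90; 39; 21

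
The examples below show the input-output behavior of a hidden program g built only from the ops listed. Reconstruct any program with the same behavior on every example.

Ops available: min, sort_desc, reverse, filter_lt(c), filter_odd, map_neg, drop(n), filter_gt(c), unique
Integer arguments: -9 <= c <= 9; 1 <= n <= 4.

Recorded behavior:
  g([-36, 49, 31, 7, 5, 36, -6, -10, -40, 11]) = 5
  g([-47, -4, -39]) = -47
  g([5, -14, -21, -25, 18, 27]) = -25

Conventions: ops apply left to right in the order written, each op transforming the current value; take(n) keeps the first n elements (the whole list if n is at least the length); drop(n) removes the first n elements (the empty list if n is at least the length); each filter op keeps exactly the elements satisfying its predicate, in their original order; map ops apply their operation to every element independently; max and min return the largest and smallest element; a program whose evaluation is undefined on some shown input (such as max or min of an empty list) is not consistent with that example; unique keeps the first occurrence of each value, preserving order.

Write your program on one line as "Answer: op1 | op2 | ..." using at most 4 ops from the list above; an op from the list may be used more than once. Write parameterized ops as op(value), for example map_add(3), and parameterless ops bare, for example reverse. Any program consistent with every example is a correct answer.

sort_desc | filter_odd | min

Check, running the answer program on each example:
  [-36, 49, 31, 7, 5, 36, -6, -10, -40, 11] -> [49, 36, 31, 11, 7, 5, -6, -10, -36, -40] -> [49, 31, 11, 7, 5] -> 5
  [-47, -4, -39] -> [-4, -39, -47] -> [-39, -47] -> -47
  [5, -14, -21, -25, 18, 27] -> [27, 18, 5, -14, -21, -25] -> [27, 5, -21, -25] -> -25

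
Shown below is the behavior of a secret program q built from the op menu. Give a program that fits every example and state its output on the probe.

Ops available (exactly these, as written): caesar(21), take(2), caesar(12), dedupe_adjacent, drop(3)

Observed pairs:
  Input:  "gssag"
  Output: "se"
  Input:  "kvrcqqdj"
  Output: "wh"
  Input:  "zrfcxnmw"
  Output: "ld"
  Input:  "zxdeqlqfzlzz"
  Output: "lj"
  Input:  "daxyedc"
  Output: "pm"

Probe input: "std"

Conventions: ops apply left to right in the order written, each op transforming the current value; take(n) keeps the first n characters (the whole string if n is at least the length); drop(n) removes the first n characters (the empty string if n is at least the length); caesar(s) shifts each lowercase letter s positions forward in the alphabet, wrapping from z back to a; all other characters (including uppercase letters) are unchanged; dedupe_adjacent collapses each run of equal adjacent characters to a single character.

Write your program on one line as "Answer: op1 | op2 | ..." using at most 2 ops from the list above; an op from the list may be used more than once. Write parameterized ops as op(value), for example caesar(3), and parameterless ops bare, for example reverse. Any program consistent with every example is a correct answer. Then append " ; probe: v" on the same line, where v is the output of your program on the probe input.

take(2) | caesar(12) ; probe: "ef"

Check, running the answer program on each example:
  "gssag" -> "gs" -> "se"
  "kvrcqqdj" -> "kv" -> "wh"
  "zrfcxnmw" -> "zr" -> "ld"
  "zxdeqlqfzlzz" -> "zx" -> "lj"
  "daxyedc" -> "da" -> "pm"
  probe: "std" -> "st" -> "ef"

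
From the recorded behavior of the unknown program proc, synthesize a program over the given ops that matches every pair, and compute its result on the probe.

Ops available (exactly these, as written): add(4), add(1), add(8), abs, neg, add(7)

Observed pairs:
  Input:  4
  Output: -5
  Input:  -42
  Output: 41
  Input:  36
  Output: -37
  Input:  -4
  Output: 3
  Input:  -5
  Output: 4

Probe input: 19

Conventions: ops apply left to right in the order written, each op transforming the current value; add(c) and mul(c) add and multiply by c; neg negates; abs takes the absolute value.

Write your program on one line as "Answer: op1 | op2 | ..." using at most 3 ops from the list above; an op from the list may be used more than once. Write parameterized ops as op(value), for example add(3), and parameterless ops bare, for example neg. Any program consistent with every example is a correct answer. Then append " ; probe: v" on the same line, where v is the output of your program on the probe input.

add(1) | neg ; probe: -20

Check, running the answer program on each example:
  4 -> 5 -> -5
  -42 -> -41 -> 41
  36 -> 37 -> -37
  -4 -> -3 -> 3
  -5 -> -4 -> 4
  probe: 19 -> 20 -> -20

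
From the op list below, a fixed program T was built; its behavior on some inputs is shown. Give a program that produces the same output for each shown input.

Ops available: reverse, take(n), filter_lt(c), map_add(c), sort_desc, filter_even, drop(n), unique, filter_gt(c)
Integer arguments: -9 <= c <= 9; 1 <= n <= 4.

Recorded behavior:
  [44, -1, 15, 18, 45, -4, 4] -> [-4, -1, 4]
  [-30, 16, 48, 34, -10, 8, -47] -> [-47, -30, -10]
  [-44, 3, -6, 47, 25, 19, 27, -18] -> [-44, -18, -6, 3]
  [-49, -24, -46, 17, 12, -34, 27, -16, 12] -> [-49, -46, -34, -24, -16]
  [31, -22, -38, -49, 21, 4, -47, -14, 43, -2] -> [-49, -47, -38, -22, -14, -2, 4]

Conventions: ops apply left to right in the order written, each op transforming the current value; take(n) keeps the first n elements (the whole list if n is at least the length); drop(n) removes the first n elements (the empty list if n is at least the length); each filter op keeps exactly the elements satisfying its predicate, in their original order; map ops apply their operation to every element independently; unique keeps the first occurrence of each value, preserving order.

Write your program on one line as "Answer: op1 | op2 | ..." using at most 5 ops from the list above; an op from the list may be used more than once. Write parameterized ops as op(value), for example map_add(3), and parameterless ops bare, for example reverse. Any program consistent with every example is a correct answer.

reverse | sort_desc | reverse | filter_lt(7)

Check, running the answer program on each example:
  [44, -1, 15, 18, 45, -4, 4] -> [4, -4, 45, 18, 15, -1, 44] -> [45, 44, 18, 15, 4, -1, -4] -> [-4, -1, 4, 15, 18, 44, 45] -> [-4, -1, 4]
  [-30, 16, 48, 34, -10, 8, -47] -> [-47, 8, -10, 34, 48, 16, -30] -> [48, 34, 16, 8, -10, -30, -47] -> [-47, -30, -10, 8, 16, 34, 48] -> [-47, -30, -10]
  [-44, 3, -6, 47, 25, 19, 27, -18] -> [-18, 27, 19, 25, 47, -6, 3, -44] -> [47, 27, 25, 19, 3, -6, -18, -44] -> [-44, -18, -6, 3, 19, 25, 27, 47] -> [-44, -18, -6, 3]
  [-49, -24, -46, 17, 12, -34, 27, -16, 12] -> [12, -16, 27, -34, 12, 17, -46, -24, -49] -> [27, 17, 12, 12, -16, -24, -34, -46, -49] -> [-49, -46, -34, -24, -16, 12, 12, 17, 27] -> [-49, -46, -34, -24, -16]
  [31, -22, -38, -49, 21, 4, -47, -14, 43, -2] -> [-2, 43, -14, -47, 4, 21, -49, -38, -22, 31] -> [43, 31, 21, 4, -2, -14, -22, -38, -47, -49] -> [-49, -47, -38, -22, -14, -2, 4, 21, 31, 43] -> [-49, -47, -38, -22, -14, -2, 4]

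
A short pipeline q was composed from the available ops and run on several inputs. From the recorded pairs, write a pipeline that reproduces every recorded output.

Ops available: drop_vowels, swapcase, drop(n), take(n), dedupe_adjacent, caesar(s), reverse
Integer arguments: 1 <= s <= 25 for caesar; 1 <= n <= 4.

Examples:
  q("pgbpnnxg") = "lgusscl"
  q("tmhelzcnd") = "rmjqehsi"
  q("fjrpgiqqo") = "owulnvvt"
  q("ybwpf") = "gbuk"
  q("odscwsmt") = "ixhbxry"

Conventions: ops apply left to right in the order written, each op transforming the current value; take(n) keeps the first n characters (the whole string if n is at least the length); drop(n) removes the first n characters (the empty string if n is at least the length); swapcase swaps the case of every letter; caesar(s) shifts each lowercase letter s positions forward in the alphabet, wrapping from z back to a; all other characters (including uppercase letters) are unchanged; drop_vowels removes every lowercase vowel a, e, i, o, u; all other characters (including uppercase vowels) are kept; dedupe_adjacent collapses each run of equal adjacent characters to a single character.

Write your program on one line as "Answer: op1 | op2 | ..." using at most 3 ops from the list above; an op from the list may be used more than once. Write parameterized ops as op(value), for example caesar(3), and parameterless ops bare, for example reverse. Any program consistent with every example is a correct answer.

drop(1) | caesar(5)

Check, running the answer program on each example:
  "pgbpnnxg" -> "gbpnnxg" -> "lgusscl"
  "tmhelzcnd" -> "mhelzcnd" -> "rmjqehsi"
  "fjrpgiqqo" -> "jrpgiqqo" -> "owulnvvt"
  "ybwpf" -> "bwpf" -> "gbuk"
  "odscwsmt" -> "dscwsmt" -> "ixhbxry"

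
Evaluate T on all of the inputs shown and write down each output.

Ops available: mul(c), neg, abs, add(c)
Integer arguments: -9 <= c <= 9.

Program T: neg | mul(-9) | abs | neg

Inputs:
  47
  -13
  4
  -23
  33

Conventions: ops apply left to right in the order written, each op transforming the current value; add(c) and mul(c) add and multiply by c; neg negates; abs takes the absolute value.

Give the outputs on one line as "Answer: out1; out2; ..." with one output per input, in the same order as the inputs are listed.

-423; -117; -36; -207; -297

Execution, op by op:
  47 -> -47 -> 423 -> 423 -> -423
  -13 -> 13 -> -117 -> 117 -> -117
  4 -> -4 -> 36 -> 36 -> -36
  -23 -> 23 -> -207 -> 207 -> -207
  33 -> -33 -> 297 -> 297 -> -297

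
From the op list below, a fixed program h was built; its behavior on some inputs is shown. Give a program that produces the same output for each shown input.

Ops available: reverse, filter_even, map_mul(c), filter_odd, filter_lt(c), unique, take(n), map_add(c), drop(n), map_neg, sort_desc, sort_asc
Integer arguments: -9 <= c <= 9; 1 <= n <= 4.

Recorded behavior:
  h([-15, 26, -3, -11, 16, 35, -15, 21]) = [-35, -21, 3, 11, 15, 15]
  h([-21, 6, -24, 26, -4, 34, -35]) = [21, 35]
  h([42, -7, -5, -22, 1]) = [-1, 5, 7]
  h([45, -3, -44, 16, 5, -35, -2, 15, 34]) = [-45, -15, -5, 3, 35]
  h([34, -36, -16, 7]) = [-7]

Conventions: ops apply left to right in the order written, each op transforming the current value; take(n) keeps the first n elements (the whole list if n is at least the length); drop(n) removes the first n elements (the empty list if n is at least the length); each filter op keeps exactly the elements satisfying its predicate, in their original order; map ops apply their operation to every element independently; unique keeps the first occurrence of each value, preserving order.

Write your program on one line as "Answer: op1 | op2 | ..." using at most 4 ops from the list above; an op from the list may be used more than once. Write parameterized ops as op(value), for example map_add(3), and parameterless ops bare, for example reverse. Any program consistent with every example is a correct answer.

map_neg | reverse | filter_odd | sort_asc

Check, running the answer program on each example:
  [-15, 26, -3, -11, 16, 35, -15, 21] -> [15, -26, 3, 11, -16, -35, 15, -21] -> [-21, 15, -35, -16, 11, 3, -26, 15] -> [-21, 15, -35, 11, 3, 15] -> [-35, -21, 3, 11, 15, 15]
  [-21, 6, -24, 26, -4, 34, -35] -> [21, -6, 24, -26, 4, -34, 35] -> [35, -34, 4, -26, 24, -6, 21] -> [35, 21] -> [21, 35]
  [42, -7, -5, -22, 1] -> [-42, 7, 5, 22, -1] -> [-1, 22, 5, 7, -42] -> [-1, 5, 7] -> [-1, 5, 7]
  [45, -3, -44, 16, 5, -35, -2, 15, 34] -> [-45, 3, 44, -16, -5, 35, 2, -15, -34] -> [-34, -15, 2, 35, -5, -16, 44, 3, -45] -> [-15, 35, -5, 3, -45] -> [-45, -15, -5, 3, 35]
  [34, -36, -16, 7] -> [-34, 36, 16, -7] -> [-7, 16, 36, -34] -> [-7] -> [-7]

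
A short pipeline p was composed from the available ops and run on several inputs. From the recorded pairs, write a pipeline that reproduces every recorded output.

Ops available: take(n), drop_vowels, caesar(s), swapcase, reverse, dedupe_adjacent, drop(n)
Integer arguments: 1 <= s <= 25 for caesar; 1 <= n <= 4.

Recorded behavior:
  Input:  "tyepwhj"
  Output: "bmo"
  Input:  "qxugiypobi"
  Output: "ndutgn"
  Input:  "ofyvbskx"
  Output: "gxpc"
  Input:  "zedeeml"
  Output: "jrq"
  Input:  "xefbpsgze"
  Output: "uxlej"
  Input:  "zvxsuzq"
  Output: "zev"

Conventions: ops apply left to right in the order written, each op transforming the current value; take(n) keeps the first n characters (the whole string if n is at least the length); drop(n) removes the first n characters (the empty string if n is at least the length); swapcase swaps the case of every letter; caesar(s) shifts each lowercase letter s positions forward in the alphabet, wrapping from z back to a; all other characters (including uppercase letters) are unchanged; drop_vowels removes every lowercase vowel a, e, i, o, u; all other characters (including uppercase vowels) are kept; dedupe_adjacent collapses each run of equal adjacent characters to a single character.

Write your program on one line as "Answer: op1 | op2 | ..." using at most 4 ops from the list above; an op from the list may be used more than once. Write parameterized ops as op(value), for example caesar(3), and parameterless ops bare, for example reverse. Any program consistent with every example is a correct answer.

drop(2) | drop(1) | caesar(5) | drop(1)

Check, running the answer program on each example:
  "tyepwhj" -> "epwhj" -> "pwhj" -> "ubmo" -> "bmo"
  "qxugiypobi" -> "ugiypobi" -> "giypobi" -> "lndutgn" -> "ndutgn"
  "ofyvbskx" -> "yvbskx" -> "vbskx" -> "agxpc" -> "gxpc"
  "zedeeml" -> "deeml" -> "eeml" -> "jjrq" -> "jrq"
  "xefbpsgze" -> "fbpsgze" -> "bpsgze" -> "guxlej" -> "uxlej"
  "zvxsuzq" -> "xsuzq" -> "suzq" -> "xzev" -> "zev"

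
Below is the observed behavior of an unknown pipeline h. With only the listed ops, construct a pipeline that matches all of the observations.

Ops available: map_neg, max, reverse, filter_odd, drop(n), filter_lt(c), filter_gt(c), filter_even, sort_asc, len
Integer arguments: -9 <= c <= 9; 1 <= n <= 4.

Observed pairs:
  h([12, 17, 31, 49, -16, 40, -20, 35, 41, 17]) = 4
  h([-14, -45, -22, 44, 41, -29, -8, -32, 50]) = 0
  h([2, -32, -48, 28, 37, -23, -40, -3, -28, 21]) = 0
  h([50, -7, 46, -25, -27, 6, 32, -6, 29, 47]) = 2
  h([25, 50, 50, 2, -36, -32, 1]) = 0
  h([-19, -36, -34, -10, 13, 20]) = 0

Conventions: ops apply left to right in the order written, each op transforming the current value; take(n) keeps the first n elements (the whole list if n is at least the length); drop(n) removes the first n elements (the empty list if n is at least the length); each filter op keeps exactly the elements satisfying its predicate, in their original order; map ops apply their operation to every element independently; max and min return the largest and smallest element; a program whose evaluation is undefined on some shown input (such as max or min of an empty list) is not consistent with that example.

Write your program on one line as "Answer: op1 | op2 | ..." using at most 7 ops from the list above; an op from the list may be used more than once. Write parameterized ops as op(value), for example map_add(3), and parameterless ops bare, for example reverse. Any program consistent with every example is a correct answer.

filter_gt(1) | drop(4) | map_neg | reverse | sort_asc | len

Check, running the answer program on each example:
  [12, 17, 31, 49, -16, 40, -20, 35, 41, 17] -> [12, 17, 31, 49, 40, 35, 41, 17] -> [40, 35, 41, 17] -> [-40, -35, -41, -17] -> [-17, -41, -35, -40] -> [-41, -40, -35, -17] -> 4
  [-14, -45, -22, 44, 41, -29, -8, -32, 50] -> [44, 41, 50] -> [] -> [] -> [] -> [] -> 0
  [2, -32, -48, 28, 37, -23, -40, -3, -28, 21] -> [2, 28, 37, 21] -> [] -> [] -> [] -> [] -> 0
  [50, -7, 46, -25, -27, 6, 32, -6, 29, 47] -> [50, 46, 6, 32, 29, 47] -> [29, 47] -> [-29, -47] -> [-47, -29] -> [-47, -29] -> 2
  [25, 50, 50, 2, -36, -32, 1] -> [25, 50, 50, 2] -> [] -> [] -> [] -> [] -> 0
  [-19, -36, -34, -10, 13, 20] -> [13, 20] -> [] -> [] -> [] -> [] -> 0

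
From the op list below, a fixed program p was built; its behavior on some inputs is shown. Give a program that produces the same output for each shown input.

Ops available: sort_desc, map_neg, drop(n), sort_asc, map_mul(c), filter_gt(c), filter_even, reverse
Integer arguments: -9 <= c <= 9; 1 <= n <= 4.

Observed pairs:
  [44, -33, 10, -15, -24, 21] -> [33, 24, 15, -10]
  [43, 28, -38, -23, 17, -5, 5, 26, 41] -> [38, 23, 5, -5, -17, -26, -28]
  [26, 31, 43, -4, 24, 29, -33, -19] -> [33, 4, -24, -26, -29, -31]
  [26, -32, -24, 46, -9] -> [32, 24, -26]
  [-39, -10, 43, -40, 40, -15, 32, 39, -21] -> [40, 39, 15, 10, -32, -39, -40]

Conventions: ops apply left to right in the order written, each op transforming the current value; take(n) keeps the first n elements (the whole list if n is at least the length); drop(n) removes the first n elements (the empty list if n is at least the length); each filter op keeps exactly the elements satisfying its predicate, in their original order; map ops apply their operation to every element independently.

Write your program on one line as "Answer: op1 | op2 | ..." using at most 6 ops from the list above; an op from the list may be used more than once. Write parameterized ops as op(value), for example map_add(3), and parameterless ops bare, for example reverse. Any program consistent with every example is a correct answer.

reverse | drop(1) | sort_desc | drop(1) | map_neg | sort_desc

Check, running the answer program on each example:
  [44, -33, 10, -15, -24, 21] -> [21, -24, -15, 10, -33, 44] -> [-24, -15, 10, -33, 44] -> [44, 10, -15, -24, -33] -> [10, -15, -24, -33] -> [-10, 15, 24, 33] -> [33, 24, 15, -10]
  [43, 28, -38, -23, 17, -5, 5, 26, 41] -> [41, 26, 5, -5, 17, -23, -38, 28, 43] -> [26, 5, -5, 17, -23, -38, 28, 43] -> [43, 28, 26, 17, 5, -5, -23, -38] -> [28, 26, 17, 5, -5, -23, -38] -> [-28, -26, -17, -5, 5, 23, 38] -> [38, 23, 5, -5, -17, -26, -28]
  [26, 31, 43, -4, 24, 29, -33, -19] -> [-19, -33, 29, 24, -4, 43, 31, 26] -> [-33, 29, 24, -4, 43, 31, 26] -> [43, 31, 29, 26, 24, -4, -33] -> [31, 29, 26, 24, -4, -33] -> [-31, -29, -26, -24, 4, 33] -> [33, 4, -24, -26, -29, -31]
  [26, -32, -24, 46, -9] -> [-9, 46, -24, -32, 26] -> [46, -24, -32, 26] -> [46, 26, -24, -32] -> [26, -24, -32] -> [-26, 24, 32] -> [32, 24, -26]
  [-39, -10, 43, -40, 40, -15, 32, 39, -21] -> [-21, 39, 32, -15, 40, -40, 43, -10, -39] -> [39, 32, -15, 40, -40, 43, -10, -39] -> [43, 40, 39, 32, -10, -15, -39, -40] -> [40, 39, 32, -10, -15, -39, -40] -> [-40, -39, -32, 10, 15, 39, 40] -> [40, 39, 15, 10, -32, -39, -40]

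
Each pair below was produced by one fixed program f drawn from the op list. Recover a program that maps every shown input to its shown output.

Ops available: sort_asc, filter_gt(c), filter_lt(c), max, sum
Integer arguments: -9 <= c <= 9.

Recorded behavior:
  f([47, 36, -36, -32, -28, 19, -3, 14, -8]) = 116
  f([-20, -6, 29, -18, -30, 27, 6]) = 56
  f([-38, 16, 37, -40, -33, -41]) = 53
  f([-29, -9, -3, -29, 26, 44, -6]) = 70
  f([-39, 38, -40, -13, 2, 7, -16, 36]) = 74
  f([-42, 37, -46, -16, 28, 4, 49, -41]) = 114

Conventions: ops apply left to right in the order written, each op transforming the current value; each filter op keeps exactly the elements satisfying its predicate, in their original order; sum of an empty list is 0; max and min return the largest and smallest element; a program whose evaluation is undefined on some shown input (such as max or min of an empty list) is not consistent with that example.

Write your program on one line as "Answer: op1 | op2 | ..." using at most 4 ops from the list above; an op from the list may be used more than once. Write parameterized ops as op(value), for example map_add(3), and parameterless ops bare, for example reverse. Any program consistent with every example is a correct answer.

filter_gt(-7) | filter_gt(2) | filter_gt(7) | sum

Check, running the answer program on each example:
  [47, 36, -36, -32, -28, 19, -3, 14, -8] -> [47, 36, 19, -3, 14] -> [47, 36, 19, 14] -> [47, 36, 19, 14] -> 116
  [-20, -6, 29, -18, -30, 27, 6] -> [-6, 29, 27, 6] -> [29, 27, 6] -> [29, 27] -> 56
  [-38, 16, 37, -40, -33, -41] -> [16, 37] -> [16, 37] -> [16, 37] -> 53
  [-29, -9, -3, -29, 26, 44, -6] -> [-3, 26, 44, -6] -> [26, 44] -> [26, 44] -> 70
  [-39, 38, -40, -13, 2, 7, -16, 36] -> [38, 2, 7, 36] -> [38, 7, 36] -> [38, 36] -> 74
  [-42, 37, -46, -16, 28, 4, 49, -41] -> [37, 28, 4, 49] -> [37, 28, 4, 49] -> [37, 28, 49] -> 114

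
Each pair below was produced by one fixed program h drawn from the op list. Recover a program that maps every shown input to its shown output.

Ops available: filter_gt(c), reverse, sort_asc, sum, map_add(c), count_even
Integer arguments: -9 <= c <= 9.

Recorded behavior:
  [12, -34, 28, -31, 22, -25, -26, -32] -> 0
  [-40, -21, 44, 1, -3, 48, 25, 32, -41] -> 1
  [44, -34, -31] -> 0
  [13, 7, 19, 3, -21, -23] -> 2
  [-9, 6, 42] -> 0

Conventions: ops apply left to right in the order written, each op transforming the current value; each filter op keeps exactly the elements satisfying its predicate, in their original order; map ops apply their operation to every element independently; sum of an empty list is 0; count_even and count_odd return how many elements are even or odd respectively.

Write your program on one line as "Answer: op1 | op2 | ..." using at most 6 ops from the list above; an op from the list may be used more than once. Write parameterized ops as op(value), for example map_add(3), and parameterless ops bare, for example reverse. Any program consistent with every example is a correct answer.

reverse | map_add(-5) | reverse | filter_gt(7) | count_even

Check, running the answer program on each example:
  [12, -34, 28, -31, 22, -25, -26, -32] -> [-32, -26, -25, 22, -31, 28, -34, 12] -> [-37, -31, -30, 17, -36, 23, -39, 7] -> [7, -39, 23, -36, 17, -30, -31, -37] -> [23, 17] -> 0
  [-40, -21, 44, 1, -3, 48, 25, 32, -41] -> [-41, 32, 25, 48, -3, 1, 44, -21, -40] -> [-46, 27, 20, 43, -8, -4, 39, -26, -45] -> [-45, -26, 39, -4, -8, 43, 20, 27, -46] -> [39, 43, 20, 27] -> 1
  [44, -34, -31] -> [-31, -34, 44] -> [-36, -39, 39] -> [39, -39, -36] -> [39] -> 0
  [13, 7, 19, 3, -21, -23] -> [-23, -21, 3, 19, 7, 13] -> [-28, -26, -2, 14, 2, 8] -> [8, 2, 14, -2, -26, -28] -> [8, 14] -> 2
  [-9, 6, 42] -> [42, 6, -9] -> [37, 1, -14] -> [-14, 1, 37] -> [37] -> 0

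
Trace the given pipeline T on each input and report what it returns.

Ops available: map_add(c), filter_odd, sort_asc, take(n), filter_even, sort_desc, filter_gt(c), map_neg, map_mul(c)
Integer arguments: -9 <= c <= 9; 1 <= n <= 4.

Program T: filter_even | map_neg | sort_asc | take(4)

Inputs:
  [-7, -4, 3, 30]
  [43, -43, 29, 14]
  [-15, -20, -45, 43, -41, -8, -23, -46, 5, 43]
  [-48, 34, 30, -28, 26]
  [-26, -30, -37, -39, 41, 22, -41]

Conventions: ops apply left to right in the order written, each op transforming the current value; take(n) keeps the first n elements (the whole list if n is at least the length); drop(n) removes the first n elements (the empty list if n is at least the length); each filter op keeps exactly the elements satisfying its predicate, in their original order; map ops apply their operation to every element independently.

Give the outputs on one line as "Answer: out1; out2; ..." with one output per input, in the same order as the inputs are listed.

[-30, 4]; [-14]; [8, 20, 46]; [-34, -30, -26, 28]; [-22, 26, 30]

Execution, op by op:
  [-7, -4, 3, 30] -> [-4, 30] -> [4, -30] -> [-30, 4] -> [-30, 4]
  [43, -43, 29, 14] -> [14] -> [-14] -> [-14] -> [-14]
  [-15, -20, -45, 43, -41, -8, -23, -46, 5, 43] -> [-20, -8, -46] -> [20, 8, 46] -> [8, 20, 46] -> [8, 20, 46]
  [-48, 34, 30, -28, 26] -> [-48, 34, 30, -28, 26] -> [48, -34, -30, 28, -26] -> [-34, -30, -26, 28, 48] -> [-34, -30, -26, 28]
  [-26, -30, -37, -39, 41, 22, -41] -> [-26, -30, 22] -> [26, 30, -22] -> [-22, 26, 30] -> [-22, 26, 30]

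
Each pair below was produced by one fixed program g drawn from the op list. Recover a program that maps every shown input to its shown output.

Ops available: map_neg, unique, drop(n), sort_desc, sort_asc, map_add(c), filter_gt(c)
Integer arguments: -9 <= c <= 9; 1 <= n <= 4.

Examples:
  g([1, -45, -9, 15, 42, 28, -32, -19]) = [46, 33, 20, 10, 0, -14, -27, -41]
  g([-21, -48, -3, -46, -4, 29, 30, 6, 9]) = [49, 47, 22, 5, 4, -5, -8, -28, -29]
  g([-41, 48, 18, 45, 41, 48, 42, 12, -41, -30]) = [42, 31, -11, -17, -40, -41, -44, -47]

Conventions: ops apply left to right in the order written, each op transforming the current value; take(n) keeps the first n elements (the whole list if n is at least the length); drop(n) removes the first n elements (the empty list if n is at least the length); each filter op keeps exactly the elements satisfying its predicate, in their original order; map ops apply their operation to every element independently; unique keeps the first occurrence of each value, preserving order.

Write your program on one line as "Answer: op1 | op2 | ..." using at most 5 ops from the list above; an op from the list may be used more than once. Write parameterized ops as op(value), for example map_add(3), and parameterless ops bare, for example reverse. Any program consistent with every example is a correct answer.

unique | map_add(-1) | map_neg | sort_desc

Check, running the answer program on each example:
  [1, -45, -9, 15, 42, 28, -32, -19] -> [1, -45, -9, 15, 42, 28, -32, -19] -> [0, -46, -10, 14, 41, 27, -33, -20] -> [0, 46, 10, -14, -41, -27, 33, 20] -> [46, 33, 20, 10, 0, -14, -27, -41]
  [-21, -48, -3, -46, -4, 29, 30, 6, 9] -> [-21, -48, -3, -46, -4, 29, 30, 6, 9] -> [-22, -49, -4, -47, -5, 28, 29, 5, 8] -> [22, 49, 4, 47, 5, -28, -29, -5, -8] -> [49, 47, 22, 5, 4, -5, -8, -28, -29]
  [-41, 48, 18, 45, 41, 48, 42, 12, -41, -30] -> [-41, 48, 18, 45, 41, 42, 12, -30] -> [-42, 47, 17, 44, 40, 41, 11, -31] -> [42, -47, -17, -44, -40, -41, -11, 31] -> [42, 31, -11, -17, -40, -41, -44, -47]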